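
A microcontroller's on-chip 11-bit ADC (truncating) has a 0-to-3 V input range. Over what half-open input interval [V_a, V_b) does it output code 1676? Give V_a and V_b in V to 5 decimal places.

[2.45508 V, 2.45654 V)

LSB = 3/2^11 = 1.465 mV.
V_a = V_low + 1676·LSB = 2.45508 V; V_b = V_low + 1677·LSB = 2.45654 V.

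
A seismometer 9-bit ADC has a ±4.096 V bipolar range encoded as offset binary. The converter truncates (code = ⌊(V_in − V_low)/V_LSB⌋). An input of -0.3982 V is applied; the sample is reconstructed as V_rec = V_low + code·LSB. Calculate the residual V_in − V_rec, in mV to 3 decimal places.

One LSB is 8.192 V / 512 = 16.000 mV.
(-0.3982 − (−4.096))/0.016 = 231.1125; ⌊·⌋ gives code 231.
Code 231 maps back to (−4.096) + 231×0.016 V = -0.4 V.
Difference: 0.0018 V → 1.800 mV.

1.800 mV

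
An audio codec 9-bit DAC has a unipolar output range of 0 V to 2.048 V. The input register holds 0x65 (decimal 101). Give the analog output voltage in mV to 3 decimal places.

LSB = 2.048 V / 2^9 = 4.000 mV.
Code 0x65 = 101 decimal.
V_out = 0 + 101 × 0.004 V = 0.404 V.
= 404.000 mV.

404.000 mV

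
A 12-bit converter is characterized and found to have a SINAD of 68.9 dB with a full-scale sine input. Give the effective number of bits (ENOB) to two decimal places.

ENOB = (SINAD − 1.76) / 6.02 = (68.9 − 1.76)/6.02 = 11.153.

11.15 bits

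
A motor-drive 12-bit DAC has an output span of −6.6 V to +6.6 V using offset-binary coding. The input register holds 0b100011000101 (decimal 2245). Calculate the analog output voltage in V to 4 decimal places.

LSB = 13.2 V / 2^12 = 3.223 mV.
Code 0b100011000101 = 2245 decimal.
V_out = (−6.6) + 2245 × 0.00322266 V = 0.634863 V.

0.6349 V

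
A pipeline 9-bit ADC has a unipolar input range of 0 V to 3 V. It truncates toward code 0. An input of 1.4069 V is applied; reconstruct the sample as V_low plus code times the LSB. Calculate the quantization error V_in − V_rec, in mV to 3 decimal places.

0.650 mV

Step size: 3 V ÷ 2^9 = 5.859 mV.
Scaled input = 240.1109 LSBs, so code = 240.
Code 240 maps back to 0 + 240×0.00585938 V = 1.40625 V.
Difference: 0.00065 V → 0.650 mV.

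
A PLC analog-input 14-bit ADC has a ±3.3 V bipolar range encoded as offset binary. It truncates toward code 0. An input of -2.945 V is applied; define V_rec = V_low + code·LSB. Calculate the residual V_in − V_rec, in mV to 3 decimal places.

Step size: 6.6 V ÷ 2^14 = 402.83 µV.
Scaled input = 881.2606 LSBs, so code = 881.
V_rec = (−3.3) + 881·0.000402832 = -2.945105 V.
Error = -2.945 − (−2.945105) = 0.00010498 V = 0.105 mV.

0.105 mV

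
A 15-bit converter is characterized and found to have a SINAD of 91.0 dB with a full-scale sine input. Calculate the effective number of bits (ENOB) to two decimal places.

ENOB = (SINAD − 1.76) / 6.02 = (91.0 − 1.76)/6.02 = 14.824.

14.82 bits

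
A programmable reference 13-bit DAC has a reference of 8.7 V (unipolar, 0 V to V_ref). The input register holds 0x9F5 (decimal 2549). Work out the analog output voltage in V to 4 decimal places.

LSB = 8.7 V / 2^13 = 1.062 mV.
Code 0x9F5 = 2549 decimal.
V_out = 0 + 2549 × 0.00106201 V = 2.70707 V.

2.7071 V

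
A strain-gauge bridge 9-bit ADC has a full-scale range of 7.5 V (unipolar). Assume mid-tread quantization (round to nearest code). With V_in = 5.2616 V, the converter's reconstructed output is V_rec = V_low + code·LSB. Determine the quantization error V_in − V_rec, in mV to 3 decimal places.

One LSB is 7.5 V / 512 = 14.648 mV.
(V_in − V_low)/LSB = (5.2616 − 0)/0.0146484 = 359.1919 → code 359 (round).
Code 359 maps back to 0 + 359×0.0146484 V = 5.2587891 V.
V_in − V_rec = 0.00281094 V = 2.811 mV.

2.811 mV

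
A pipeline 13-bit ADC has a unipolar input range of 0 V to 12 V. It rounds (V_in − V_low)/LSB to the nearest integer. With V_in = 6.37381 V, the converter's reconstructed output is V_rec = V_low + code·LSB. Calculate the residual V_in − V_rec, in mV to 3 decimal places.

0.275 mV

Step size: 12 V ÷ 2^13 = 1.465 mV.
Scaled input = 4351.1876 LSBs, so code = 4351.
V_rec = 0 + 4351·0.00146484 = 6.3735352 V.
Error = 6.37381 − 6.3735352 = 0.000274844 V = 0.275 mV.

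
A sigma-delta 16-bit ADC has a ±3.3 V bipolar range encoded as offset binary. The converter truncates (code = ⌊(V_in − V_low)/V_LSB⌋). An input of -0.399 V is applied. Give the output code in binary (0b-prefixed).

Full-scale span = 6.6 V; LSB = 6.6/2^16 = 100.71 µV.
Input sits at 28806.051 steps above V_low.
⌊·⌋(28806.051) = 28806.
In binary (0b-prefixed): 0b111000010000110.

code 0b111000010000110 (decimal 28806)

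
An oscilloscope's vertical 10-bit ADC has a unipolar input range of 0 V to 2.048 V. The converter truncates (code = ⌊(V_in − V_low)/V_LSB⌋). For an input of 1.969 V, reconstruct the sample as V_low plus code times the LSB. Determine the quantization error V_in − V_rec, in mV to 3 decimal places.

Step size: 2.048 V ÷ 2^10 = 2.000 mV.
(1.969 − 0)/0.002 = 984.5000; ⌊·⌋ gives code 984.
Reconstructed: 1.968 V.
V_in − V_rec = 0.001 V = 1.000 mV.

1.000 mV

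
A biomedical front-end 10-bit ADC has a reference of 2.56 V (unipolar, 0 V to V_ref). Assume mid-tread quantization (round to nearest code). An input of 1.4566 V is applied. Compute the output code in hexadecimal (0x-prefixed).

With 1024 levels over 2.56 V, one step is 2.500 mV.
(V_in − V_low)/LSB = (1.4566 − 0) / 0.0025 = 582.640.
round(582.640) = 583.
In hexadecimal (0x-prefixed): 0x247.

code 0x247 (decimal 583)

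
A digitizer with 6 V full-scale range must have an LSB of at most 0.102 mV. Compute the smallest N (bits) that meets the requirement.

16 bits

Number of steps required ≥ 6 V / 0.102 mV = 58823.53.
Need 2^N ≥ 58823.53; 2^15 = 32768, 2^16 = 65536.
Minimum N = 16.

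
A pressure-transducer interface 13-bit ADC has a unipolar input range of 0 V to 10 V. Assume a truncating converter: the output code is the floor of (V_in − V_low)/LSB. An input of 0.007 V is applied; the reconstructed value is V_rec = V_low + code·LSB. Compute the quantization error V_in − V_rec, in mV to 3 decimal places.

One LSB is 10 V / 8192 = 1.221 mV.
(0.007 − 0)/0.0012207 = 5.7344; ⌊·⌋ gives code 5.
V_rec = 0 + 5·0.0012207 = 0.0061035156 V.
Difference: 0.000896484 V → 0.896 mV.

0.896 mV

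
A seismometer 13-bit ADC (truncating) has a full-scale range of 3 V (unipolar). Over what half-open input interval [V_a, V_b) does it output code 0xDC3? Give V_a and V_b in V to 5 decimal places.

LSB = 3/2^13 = 366.21 µV.
Code 0xDC3 = 3523 decimal.
V_a = V_low + 3523·LSB = 1.29016 V; V_b = V_low + 3524·LSB = 1.29053 V.

[1.29016 V, 1.29053 V)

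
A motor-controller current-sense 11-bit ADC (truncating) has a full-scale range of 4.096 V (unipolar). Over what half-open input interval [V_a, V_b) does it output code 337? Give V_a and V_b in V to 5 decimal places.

LSB = 4.096/2^11 = 2.000 mV.
V_a = V_low + 337·LSB = 0.674 V; V_b = V_low + 338·LSB = 0.676 V.

[0.67400 V, 0.67600 V)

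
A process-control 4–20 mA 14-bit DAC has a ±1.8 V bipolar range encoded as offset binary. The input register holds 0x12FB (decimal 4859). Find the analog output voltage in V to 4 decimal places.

-0.7323 V

LSB = 3.6 V / 2^14 = 219.73 µV.
Code 0x12FB = 4859 decimal.
V_out = (−1.8) + 4859 × 0.000219727 V = -0.732349 V.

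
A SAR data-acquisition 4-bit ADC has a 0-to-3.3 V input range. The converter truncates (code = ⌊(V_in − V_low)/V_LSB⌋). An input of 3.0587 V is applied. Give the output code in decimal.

code 14

LSB = 3.3 V / 16 = 206.250 mV.
Input sits at 14.830 steps above V_low.
⌊·⌋(14.830) = 14.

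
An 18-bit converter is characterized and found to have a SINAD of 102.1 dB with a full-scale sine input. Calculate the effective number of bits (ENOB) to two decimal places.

16.67 bits

ENOB = (SINAD − 1.76) / 6.02 = (102.1 − 1.76)/6.02 = 16.668.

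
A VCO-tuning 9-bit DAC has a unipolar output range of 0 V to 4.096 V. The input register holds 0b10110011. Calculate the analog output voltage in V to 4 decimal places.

LSB = 4.096 V / 2^9 = 8.000 mV.
Code 0b10110011 = 179 decimal.
V_out = 0 + 179 × 0.008 V = 1.432 V.

1.4320 V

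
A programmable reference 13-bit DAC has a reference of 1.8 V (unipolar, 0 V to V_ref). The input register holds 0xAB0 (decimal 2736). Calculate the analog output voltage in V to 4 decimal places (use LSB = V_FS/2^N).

0.6012 V

LSB = 1.8 V / 2^13 = 219.73 µV.
Code 0xAB0 = 2736 decimal.
V_out = 0 + 2736 × 0.000219727 V = 0.601172 V.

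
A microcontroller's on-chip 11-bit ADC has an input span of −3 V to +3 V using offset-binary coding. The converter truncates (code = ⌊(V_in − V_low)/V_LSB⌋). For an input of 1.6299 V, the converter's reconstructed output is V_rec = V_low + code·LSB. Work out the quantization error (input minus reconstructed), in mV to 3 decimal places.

0.994 mV

LSB = 6/2^11 = 2.930 mV.
(V_in − V_low)/LSB = (1.6299 − (−3))/0.00292969 = 1580.3392 → code 1580 (floor).
V_rec = (−3) + 1580·0.00292969 = 1.6289062 V.
Difference: 0.00099375 V → 0.994 mV.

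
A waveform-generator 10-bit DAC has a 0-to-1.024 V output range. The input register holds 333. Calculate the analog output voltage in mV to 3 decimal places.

333.000 mV

LSB = 1.024 V / 2^10 = 1.000 mV.
V_out = 0 + 333 × 0.001 V = 0.333 V.
= 333.000 mV.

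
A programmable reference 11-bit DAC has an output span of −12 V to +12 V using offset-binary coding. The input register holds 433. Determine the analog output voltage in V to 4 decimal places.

LSB = 24 V / 2^11 = 11.719 mV.
V_out = (−12) + 433 × 0.0117188 V = -6.92578 V.

-6.9258 V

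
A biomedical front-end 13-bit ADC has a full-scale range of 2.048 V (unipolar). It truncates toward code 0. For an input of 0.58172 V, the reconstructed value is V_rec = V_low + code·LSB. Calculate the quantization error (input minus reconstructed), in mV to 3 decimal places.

0.220 mV

Step size: 2.048 V ÷ 2^13 = 250.00 µV.
Scaled input = 2326.8800 LSBs, so code = 2326.
Code 2326 maps back to 0 + 2326×0.00025 V = 0.5815 V.
Error = 0.58172 − 0.5815 = 0.00022 V = 0.220 mV.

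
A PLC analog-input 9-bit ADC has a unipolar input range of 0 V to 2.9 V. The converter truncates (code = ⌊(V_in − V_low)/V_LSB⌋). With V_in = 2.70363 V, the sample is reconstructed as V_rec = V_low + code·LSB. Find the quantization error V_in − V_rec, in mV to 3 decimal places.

1.872 mV

Step size: 2.9 V ÷ 2^9 = 5.664 mV.
Scaled input = 477.3305 LSBs, so code = 477.
V_rec = 0 + 477·0.00566406 = 2.7017578 V.
V_in − V_rec = 0.00187219 V = 1.872 mV.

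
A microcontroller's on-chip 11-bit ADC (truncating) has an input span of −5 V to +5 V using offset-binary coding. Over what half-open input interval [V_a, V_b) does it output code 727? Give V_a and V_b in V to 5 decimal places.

LSB = 10/2^11 = 4.883 mV.
V_a = V_low + 727·LSB = -1.4502 V; V_b = V_low + 728·LSB = -1.44531 V.

[-1.45020 V, -1.44531 V)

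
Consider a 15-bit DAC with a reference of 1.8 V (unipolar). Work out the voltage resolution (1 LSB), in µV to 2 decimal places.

Full-scale span = 1.8 V.
LSB = 1.8 / 2^15 = 1.8 / 32768 = 5.49316e-05 V = 54.93 µV.

54.93 µV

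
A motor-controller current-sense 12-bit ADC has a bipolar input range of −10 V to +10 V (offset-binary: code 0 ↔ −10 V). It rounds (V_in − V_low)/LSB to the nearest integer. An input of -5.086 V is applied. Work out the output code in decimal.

code 1006

With 4096 levels over 20 V, one step is 4.883 mV.
(V_in − V_low)/LSB = (-5.086 − (−10)) / 0.00488281 = 1006.387.
So the output code is 1006.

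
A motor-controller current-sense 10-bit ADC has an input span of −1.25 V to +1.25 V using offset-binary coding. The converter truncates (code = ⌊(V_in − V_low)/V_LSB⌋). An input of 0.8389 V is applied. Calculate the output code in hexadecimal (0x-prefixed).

Full-scale span = 2.5 V; LSB = 2.5/2^10 = 2.441 mV.
(V_in − V_low)/LSB = (0.8389 − (−1.25)) / 0.00244141 = 855.613.
So the output code is 855.
In hexadecimal (0x-prefixed): 0x357.

code 0x357 (decimal 855)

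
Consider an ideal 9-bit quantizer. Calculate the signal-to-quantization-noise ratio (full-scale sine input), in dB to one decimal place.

SNR ≈ 6.02·N + 1.76 dB = 6.02·9 + 1.76 = 55.94 dB.

55.9 dB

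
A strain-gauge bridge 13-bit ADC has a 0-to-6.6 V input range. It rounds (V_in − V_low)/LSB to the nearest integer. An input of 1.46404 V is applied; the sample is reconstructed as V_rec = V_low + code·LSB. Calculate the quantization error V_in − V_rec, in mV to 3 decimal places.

0.148 mV

LSB = 6.6/2^13 = 0.806 mV.
(1.46404 − 0)/0.000805664 = 1817.1842; round gives code 1817.
Reconstructed: 1.4638916 V.
V_in − V_rec = 0.000148398 V = 0.148 mV.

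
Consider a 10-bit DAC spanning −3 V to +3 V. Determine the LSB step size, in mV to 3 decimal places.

5.859 mV

Full-scale span = 6 V.
LSB = 6 / 2^10 = 6 / 1024 = 0.00585938 V = 5.859 mV.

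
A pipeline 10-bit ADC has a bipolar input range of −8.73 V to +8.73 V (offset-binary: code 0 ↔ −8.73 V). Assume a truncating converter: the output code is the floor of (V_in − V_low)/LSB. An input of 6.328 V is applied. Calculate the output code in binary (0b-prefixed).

Full-scale span = 17.46 V; LSB = 17.46/2^10 = 17.051 mV.
(V_in − V_low)/LSB = (6.328 − (−8.73)) / 0.0170508 = 883.127.
So the output code is 883.
In binary (0b-prefixed): 0b1101110011.

code 0b1101110011 (decimal 883)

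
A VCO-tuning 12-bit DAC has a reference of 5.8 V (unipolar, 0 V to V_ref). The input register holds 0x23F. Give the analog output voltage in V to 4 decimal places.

0.8142 V

LSB = 5.8 V / 2^12 = 1.416 mV.
Code 0x23F = 575 decimal.
V_out = 0 + 575 × 0.00141602 V = 0.814209 V.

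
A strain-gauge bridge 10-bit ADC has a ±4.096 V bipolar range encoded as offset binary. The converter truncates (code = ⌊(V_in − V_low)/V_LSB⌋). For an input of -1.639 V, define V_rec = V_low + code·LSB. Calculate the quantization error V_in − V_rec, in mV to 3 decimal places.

1.000 mV

LSB = 8.192/2^10 = 8.000 mV.
(V_in − V_low)/LSB = (-1.639 − (−4.096))/0.008 = 307.1250 → code 307 (floor).
Code 307 maps back to (−4.096) + 307×0.008 V = -1.64 V.
Difference: 0.001 V → 1.000 mV.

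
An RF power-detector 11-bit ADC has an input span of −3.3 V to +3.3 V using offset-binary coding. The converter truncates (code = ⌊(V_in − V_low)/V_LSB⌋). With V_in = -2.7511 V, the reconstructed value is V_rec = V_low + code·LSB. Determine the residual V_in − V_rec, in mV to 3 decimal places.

One LSB is 6.6 V / 2048 = 3.223 mV.
Scaled input = 170.3253 LSBs, so code = 170.
Reconstructed: -2.7521484 V.
Difference: 0.00104844 V → 1.048 mV.

1.048 mV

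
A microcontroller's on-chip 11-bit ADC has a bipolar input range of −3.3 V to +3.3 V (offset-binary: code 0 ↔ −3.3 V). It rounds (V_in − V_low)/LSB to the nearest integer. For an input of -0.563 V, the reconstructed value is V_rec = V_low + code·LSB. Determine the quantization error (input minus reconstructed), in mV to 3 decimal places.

One LSB is 6.6 V / 2048 = 3.223 mV.
Scaled input = 849.2994 LSBs, so code = 849.
Code 849 maps back to (−3.3) + 849×0.00322266 V = -0.56396484 V.
Difference: 0.000964844 V → 0.965 mV.

0.965 mV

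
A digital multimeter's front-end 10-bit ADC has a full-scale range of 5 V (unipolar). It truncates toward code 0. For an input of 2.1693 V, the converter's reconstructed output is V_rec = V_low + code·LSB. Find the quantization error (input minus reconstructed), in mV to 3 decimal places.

1.331 mV

One LSB is 5 V / 1024 = 4.883 mV.
Scaled input = 444.2726 LSBs, so code = 444.
V_rec = 0 + 444·0.00488281 = 2.1679688 V.
V_in − V_rec = 0.00133125 V = 1.331 mV.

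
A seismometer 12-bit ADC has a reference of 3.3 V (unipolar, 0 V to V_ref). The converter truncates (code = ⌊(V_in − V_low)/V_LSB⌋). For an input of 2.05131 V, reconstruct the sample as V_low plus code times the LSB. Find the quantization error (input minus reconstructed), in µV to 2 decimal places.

One LSB is 3.3 V / 4096 = 0.806 mV.
Scaled input = 2546.1108 LSBs, so code = 2546.
V_rec = 0 + 2546·0.000805664 = 2.0512207 V.
V_in − V_rec = 8.92969e-05 V = 89.30 µV.

89.30 µV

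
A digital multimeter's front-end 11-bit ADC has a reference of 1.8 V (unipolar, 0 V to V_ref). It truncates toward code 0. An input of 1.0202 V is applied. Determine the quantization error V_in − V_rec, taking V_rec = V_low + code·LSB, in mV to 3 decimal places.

LSB = 1.8/2^11 = 0.879 mV.
Scaled input = 1160.7609 LSBs, so code = 1160.
Code 1160 maps back to 0 + 1160×0.000878906 V = 1.0195312 V.
V_in − V_rec = 0.00066875 V = 0.669 mV.

0.669 mV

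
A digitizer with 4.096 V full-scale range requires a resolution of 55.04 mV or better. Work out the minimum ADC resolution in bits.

Number of steps required ≥ 4.096 V / 55.04 mV = 74.42.
Need 2^N ≥ 74.42; 2^6 = 64, 2^7 = 128.
Minimum N = 7.

7 bits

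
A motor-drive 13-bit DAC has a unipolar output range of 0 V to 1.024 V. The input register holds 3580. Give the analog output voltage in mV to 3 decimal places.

447.500 mV

LSB = 1.024 V / 2^13 = 125.00 µV.
V_out = 0 + 3580 × 0.000125 V = 0.4475 V.
= 447.500 mV.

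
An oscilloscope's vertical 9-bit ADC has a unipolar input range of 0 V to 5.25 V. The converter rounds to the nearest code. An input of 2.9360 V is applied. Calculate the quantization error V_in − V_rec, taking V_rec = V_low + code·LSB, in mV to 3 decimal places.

3.383 mV

Step size: 5.25 V ÷ 2^9 = 10.254 mV.
Scaled input = 286.3299 LSBs, so code = 286.
Reconstructed: 2.9326172 V.
Difference: 0.00338281 V → 3.383 mV.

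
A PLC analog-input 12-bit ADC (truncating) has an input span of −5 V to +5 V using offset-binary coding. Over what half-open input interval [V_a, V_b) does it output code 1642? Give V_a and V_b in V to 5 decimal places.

[-0.99121 V, -0.98877 V)

LSB = 10/2^12 = 2.441 mV.
V_a = V_low + 1642·LSB = -0.991211 V; V_b = V_low + 1643·LSB = -0.98877 V.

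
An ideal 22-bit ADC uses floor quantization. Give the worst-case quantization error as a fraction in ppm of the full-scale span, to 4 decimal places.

0.2384 ppm

Truncating → worst-case error = 1 LSB = V_FS/2^22, so 1e+06/4194304 = 0.238419 ppm of full scale.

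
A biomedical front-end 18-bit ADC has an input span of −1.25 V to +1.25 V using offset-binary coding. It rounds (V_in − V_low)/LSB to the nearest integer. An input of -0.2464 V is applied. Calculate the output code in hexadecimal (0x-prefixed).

LSB = 2.5 V / 262144 = 9.54 µV.
Input sits at 105235.087 steps above V_low.
So the output code is 105235.
In hexadecimal (0x-prefixed): 0x19B13.

code 0x19B13 (decimal 105235)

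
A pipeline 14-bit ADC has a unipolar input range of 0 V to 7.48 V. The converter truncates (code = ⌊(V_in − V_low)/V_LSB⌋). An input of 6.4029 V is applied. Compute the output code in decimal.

Full-scale span = 7.48 V; LSB = 7.48/2^14 = 456.54 µV.
(6.4029 − 0) / 0.000456543 = 14024.748 LSBs.
So the output code is 14024.

code 14024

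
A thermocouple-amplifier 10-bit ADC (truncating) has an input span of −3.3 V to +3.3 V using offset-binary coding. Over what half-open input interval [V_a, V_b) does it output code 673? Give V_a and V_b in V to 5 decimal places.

[1.03770 V, 1.04414 V)

LSB = 6.6/2^10 = 6.445 mV.
V_a = V_low + 673·LSB = 1.0377 V; V_b = V_low + 674·LSB = 1.04414 V.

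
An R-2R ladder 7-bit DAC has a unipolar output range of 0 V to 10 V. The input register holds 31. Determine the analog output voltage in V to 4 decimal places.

2.4219 V

LSB = 10 V / 2^7 = 78.125 mV.
V_out = 0 + 31 × 0.078125 V = 2.42188 V.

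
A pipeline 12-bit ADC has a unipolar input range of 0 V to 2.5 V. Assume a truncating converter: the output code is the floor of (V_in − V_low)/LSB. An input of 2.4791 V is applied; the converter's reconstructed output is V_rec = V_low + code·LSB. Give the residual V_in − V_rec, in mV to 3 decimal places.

Step size: 2.5 V ÷ 2^12 = 0.610 mV.
(V_in − V_low)/LSB = (2.4791 − 0)/0.000610352 = 4061.7574 → code 4061 (floor).
Code 4061 maps back to 0 + 4061×0.000610352 V = 2.4786377 V.
Error = 2.4791 − 2.4786377 = 0.000462305 V = 0.462 mV.

0.462 mV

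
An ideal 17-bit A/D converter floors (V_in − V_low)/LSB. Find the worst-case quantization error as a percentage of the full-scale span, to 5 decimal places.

Truncating → worst-case error = 1 LSB = V_FS/2^17, so 100/131072 = 0.000762939 % of full scale.

0.00076 %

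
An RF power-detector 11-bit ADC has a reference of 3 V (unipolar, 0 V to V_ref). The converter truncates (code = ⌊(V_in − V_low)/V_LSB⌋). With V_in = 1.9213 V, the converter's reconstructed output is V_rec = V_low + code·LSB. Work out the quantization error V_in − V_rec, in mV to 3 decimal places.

0.890 mV

LSB = 3/2^11 = 1.465 mV.
(1.9213 − 0)/0.00146484 = 1311.6075; ⌊·⌋ gives code 1311.
Reconstructed: 1.9204102 V.
Error = 1.9213 − 1.9204102 = 0.000889844 V = 0.890 mV.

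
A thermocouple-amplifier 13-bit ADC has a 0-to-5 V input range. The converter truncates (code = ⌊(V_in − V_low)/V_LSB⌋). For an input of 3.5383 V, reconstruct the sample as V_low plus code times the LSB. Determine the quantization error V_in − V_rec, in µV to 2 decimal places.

91.99 µV

Step size: 5 V ÷ 2^13 = 0.610 mV.
(V_in − V_low)/LSB = (3.5383 − 0)/0.000610352 = 5797.1507 → code 5797 (floor).
Code 5797 maps back to 0 + 5797×0.000610352 V = 3.538208 V.
Error = 3.5383 − 3.538208 = 9.19922e-05 V = 91.99 µV.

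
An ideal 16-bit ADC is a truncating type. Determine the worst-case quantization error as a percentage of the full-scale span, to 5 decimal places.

0.00153 %

Truncating → worst-case error = 1 LSB = V_FS/2^16, so 100/65536 = 0.00152588 % of full scale.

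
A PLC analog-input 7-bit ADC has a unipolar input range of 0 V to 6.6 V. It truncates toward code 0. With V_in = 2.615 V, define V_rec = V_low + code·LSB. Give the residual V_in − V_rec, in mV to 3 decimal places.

LSB = 6.6/2^7 = 51.562 mV.
(V_in − V_low)/LSB = (2.615 − 0)/0.0515625 = 50.7152 → code 50 (floor).
Reconstructed: 2.578125 V.
Difference: 0.036875 V → 36.875 mV.

36.875 mV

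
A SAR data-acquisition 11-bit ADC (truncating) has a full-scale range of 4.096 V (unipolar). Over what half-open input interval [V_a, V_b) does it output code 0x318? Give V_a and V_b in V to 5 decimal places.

[1.58400 V, 1.58600 V)

LSB = 4.096/2^11 = 2.000 mV.
Code 0x318 = 792 decimal.
V_a = V_low + 792·LSB = 1.584 V; V_b = V_low + 793·LSB = 1.586 V.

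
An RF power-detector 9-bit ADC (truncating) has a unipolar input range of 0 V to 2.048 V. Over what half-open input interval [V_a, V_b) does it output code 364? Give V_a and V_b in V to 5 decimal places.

[1.45600 V, 1.46000 V)

LSB = 2.048/2^9 = 4.000 mV.
V_a = V_low + 364·LSB = 1.456 V; V_b = V_low + 365·LSB = 1.46 V.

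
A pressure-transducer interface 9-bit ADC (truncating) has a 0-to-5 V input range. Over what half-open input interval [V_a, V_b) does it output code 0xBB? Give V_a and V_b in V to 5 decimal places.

LSB = 5/2^9 = 9.766 mV.
Code 0xBB = 187 decimal.
V_a = V_low + 187·LSB = 1.82617 V; V_b = V_low + 188·LSB = 1.83594 V.

[1.82617 V, 1.83594 V)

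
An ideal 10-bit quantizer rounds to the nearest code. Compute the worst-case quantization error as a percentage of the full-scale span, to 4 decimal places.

Rounding → worst-case error = ½ LSB = V_FS/2^11, so 100/2048 = 0.0488281 % of full scale.

0.0488 %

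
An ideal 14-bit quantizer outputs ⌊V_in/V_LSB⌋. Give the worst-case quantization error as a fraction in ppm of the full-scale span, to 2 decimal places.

61.04 ppm

Truncating → worst-case error = 1 LSB = V_FS/2^14, so 1e+06/16384 = 61.0352 ppm of full scale.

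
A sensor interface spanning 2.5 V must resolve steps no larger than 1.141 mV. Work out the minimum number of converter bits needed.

Number of steps required ≥ 2.5 V / 1.141 mV = 2191.06.
Need 2^N ≥ 2191.06; 2^11 = 2048, 2^12 = 4096.
Minimum N = 12.

12 bits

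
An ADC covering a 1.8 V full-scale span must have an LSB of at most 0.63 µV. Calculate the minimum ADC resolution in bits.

Number of steps required ≥ 1.8 V / 0.63 µV = 2857142.86.
Need 2^N ≥ 2857142.86; 2^21 = 2097152, 2^22 = 4194304.
Minimum N = 22.

22 bits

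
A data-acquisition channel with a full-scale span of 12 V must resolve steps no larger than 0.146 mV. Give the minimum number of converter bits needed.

Number of steps required ≥ 12 V / 0.146 mV = 82191.78.
Need 2^N ≥ 82191.78; 2^16 = 65536, 2^17 = 131072.
Minimum N = 17.

17 bits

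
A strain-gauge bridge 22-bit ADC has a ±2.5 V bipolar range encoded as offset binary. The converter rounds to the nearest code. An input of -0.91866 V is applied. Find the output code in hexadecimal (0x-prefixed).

code 0x143DBC (decimal 1326524)

Full-scale span = 5 V; LSB = 5/2^22 = 1.19 µV.
(-0.91866 − (−2.5)) / 1.19209e-06 = 1326524.137 LSBs.
Round → code 1326524.
In hexadecimal (0x-prefixed): 0x143DBC.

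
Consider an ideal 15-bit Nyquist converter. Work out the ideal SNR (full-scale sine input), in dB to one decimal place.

92.1 dB

SNR ≈ 6.02·N + 1.76 dB = 6.02·15 + 1.76 = 92.06 dB.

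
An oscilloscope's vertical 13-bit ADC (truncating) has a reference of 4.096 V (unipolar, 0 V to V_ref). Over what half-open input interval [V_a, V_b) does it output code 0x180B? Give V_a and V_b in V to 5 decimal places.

[3.07750 V, 3.07800 V)

LSB = 4.096/2^13 = 0.500 mV.
Code 0x180B = 6155 decimal.
V_a = V_low + 6155·LSB = 3.0775 V; V_b = V_low + 6156·LSB = 3.078 V.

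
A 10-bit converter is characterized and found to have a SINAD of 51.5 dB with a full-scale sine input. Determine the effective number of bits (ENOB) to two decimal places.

8.26 bits

ENOB = (SINAD − 1.76) / 6.02 = (51.5 − 1.76)/6.02 = 8.262.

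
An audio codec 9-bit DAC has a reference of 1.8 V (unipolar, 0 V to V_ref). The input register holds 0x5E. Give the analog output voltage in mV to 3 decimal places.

LSB = 1.8 V / 2^9 = 3.516 mV.
Code 0x5E = 94 decimal.
V_out = 0 + 94 × 0.00351563 V = 0.330469 V.
= 330.469 mV.

330.469 mV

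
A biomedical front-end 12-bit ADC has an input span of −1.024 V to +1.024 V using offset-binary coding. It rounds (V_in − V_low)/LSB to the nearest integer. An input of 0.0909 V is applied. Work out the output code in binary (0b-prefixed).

With 4096 levels over 2.048 V, one step is 0.500 mV.
(V_in − V_low)/LSB = (0.0909 − (−1.024)) / 0.0005 = 2229.800.
Round → code 2230.
In binary (0b-prefixed): 0b100010110110.

code 0b100010110110 (decimal 2230)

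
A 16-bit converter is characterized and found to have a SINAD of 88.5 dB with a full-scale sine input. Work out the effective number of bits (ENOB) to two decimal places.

ENOB = (SINAD − 1.76) / 6.02 = (88.5 − 1.76)/6.02 = 14.409.

14.41 bits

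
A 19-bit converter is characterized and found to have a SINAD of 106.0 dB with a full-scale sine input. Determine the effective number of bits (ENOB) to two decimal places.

17.32 bits

ENOB = (SINAD − 1.76) / 6.02 = (106.0 − 1.76)/6.02 = 17.316.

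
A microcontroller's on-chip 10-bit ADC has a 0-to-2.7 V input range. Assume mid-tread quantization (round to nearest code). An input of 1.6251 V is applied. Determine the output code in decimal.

With 1024 levels over 2.7 V, one step is 2.637 mV.
(1.6251 − 0) / 0.00263672 = 616.334 LSBs.
So the output code is 616.

code 616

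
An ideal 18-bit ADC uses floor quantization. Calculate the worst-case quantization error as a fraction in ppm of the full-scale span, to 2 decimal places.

3.81 ppm

Truncating → worst-case error = 1 LSB = V_FS/2^18, so 1e+06/262144 = 3.8147 ppm of full scale.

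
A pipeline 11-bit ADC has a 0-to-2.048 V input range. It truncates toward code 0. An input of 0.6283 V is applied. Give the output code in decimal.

code 628

With 2048 levels over 2.048 V, one step is 1.000 mV.
Input sits at 628.300 steps above V_low.
⌊·⌋(628.300) = 628.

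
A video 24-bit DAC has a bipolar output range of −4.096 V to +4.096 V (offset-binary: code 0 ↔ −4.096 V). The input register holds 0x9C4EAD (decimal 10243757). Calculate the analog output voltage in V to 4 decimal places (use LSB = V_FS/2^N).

0.9058 V

LSB = 8.192 V / 2^24 = 0.49 µV.
Code 0x9C4EAD = 10243757 decimal.
V_out = (−4.096) + 10243757 × 4.88281e-07 V = 0.905834 V.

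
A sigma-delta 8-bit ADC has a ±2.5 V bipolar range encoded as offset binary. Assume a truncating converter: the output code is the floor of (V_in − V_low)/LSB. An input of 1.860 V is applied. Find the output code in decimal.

code 223

Full-scale span = 5 V; LSB = 5/2^8 = 19.531 mV.
Input sits at 223.232 steps above V_low.
⌊·⌋(223.232) = 223.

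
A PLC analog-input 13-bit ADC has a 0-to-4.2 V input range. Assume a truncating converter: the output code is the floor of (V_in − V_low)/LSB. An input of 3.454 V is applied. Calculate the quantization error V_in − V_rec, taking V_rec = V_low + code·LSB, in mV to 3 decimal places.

LSB = 4.2/2^13 = 0.513 mV.
Scaled input = 6736.9448 LSBs, so code = 6736.
Reconstructed: 3.4535156 V.
V_in − V_rec = 0.000484375 V = 0.484 mV.

0.484 mV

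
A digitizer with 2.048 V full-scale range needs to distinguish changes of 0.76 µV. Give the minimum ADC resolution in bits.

Number of steps required ≥ 2.048 V / 0.76 µV = 2694736.84.
Need 2^N ≥ 2694736.84; 2^21 = 2097152, 2^22 = 4194304.
Minimum N = 22.

22 bits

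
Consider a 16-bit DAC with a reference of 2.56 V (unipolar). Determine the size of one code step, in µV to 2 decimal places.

Full-scale span = 2.56 V.
LSB = 2.56 / 2^16 = 2.56 / 65536 = 3.90625e-05 V = 39.06 µV.

39.06 µV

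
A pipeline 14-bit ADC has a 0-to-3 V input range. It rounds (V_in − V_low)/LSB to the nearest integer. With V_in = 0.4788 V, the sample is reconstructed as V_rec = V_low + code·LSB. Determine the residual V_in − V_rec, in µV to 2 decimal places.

LSB = 3/2^14 = 183.11 µV.
(0.4788 − 0)/0.000183105 = 2614.8864; round gives code 2615.
V_rec = 0 + 2615·0.000183105 = 0.4788208 V.
Difference: -2.08008e-05 V → -20.80 µV.

-20.80 µV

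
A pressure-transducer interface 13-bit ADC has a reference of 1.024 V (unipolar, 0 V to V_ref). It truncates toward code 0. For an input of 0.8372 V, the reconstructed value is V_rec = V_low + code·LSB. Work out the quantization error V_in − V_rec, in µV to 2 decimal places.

One LSB is 1.024 V / 8192 = 125.00 µV.
(0.8372 − 0)/0.000125 = 6697.6000; ⌊·⌋ gives code 6697.
Code 6697 maps back to 0 + 6697×0.000125 V = 0.837125 V.
Error = 0.8372 − 0.837125 = 7.5e-05 V = 75.00 µV.

75.00 µV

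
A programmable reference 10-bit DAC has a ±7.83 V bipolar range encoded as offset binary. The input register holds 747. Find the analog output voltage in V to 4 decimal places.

3.5938 V

LSB = 15.66 V / 2^10 = 15.293 mV.
V_out = (−7.83) + 747 × 0.015293 V = 3.59385 V.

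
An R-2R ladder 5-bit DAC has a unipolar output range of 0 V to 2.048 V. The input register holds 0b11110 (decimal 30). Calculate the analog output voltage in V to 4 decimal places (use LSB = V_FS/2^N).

LSB = 2.048 V / 2^5 = 64.000 mV.
Code 0b11110 = 30 decimal.
V_out = 0 + 30 × 0.064 V = 1.92 V.

1.9200 V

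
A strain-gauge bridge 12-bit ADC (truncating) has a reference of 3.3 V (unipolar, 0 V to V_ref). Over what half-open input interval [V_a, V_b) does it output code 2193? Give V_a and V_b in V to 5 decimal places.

[1.76682 V, 1.76763 V)

LSB = 3.3/2^12 = 0.806 mV.
V_a = V_low + 2193·LSB = 1.76682 V; V_b = V_low + 2194·LSB = 1.76763 V.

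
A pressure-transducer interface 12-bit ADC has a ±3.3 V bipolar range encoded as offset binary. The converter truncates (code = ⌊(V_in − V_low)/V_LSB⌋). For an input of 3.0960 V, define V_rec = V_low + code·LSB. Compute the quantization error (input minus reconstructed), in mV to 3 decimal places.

LSB = 6.6/2^12 = 1.611 mV.
(V_in − V_low)/LSB = (3.0960 − (−3.3))/0.00161133 = 3969.3964 → code 3969 (floor).
Code 3969 maps back to (−3.3) + 3969×0.00161133 V = 3.0953613 V.
V_in − V_rec = 0.000638672 V = 0.639 mV.

0.639 mV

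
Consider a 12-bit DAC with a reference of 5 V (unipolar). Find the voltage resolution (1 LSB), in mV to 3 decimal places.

Full-scale span = 5 V.
LSB = 5 / 2^12 = 5 / 4096 = 0.0012207 V = 1.221 mV.

1.221 mV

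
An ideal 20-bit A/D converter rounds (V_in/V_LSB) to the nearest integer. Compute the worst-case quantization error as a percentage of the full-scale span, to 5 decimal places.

Rounding → worst-case error = ½ LSB = V_FS/2^21, so 100/2097152 = 4.76837e-05 % of full scale.

0.00005 %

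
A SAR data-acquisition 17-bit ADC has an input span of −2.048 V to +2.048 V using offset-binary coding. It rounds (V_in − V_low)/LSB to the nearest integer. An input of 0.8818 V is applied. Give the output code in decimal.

code 93754

With 131072 levels over 4.096 V, one step is 31.25 µV.
(V_in − V_low)/LSB = (0.8818 − (−2.048)) / 3.125e-05 = 93753.600.
Round → code 93754.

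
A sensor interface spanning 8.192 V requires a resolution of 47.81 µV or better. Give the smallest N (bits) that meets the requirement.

18 bits

Number of steps required ≥ 8.192 V / 47.81 µV = 171344.91.
Need 2^N ≥ 171344.91; 2^17 = 131072, 2^18 = 262144.
Minimum N = 18.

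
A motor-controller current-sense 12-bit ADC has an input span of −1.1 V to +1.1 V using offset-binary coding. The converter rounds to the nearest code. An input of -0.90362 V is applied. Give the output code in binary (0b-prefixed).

code 0b101101110 (decimal 366)

LSB = 2.2 V / 4096 = 0.537 mV.
Input sits at 365.624 steps above V_low.
round(365.624) = 366.
In binary (0b-prefixed): 0b101101110.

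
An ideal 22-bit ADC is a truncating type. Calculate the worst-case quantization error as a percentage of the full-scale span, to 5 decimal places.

0.00002 %

Truncating → worst-case error = 1 LSB = V_FS/2^22, so 100/4194304 = 2.38419e-05 % of full scale.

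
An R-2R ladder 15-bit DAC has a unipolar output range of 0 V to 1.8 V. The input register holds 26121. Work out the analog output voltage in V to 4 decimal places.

1.4349 V

LSB = 1.8 V / 2^15 = 54.93 µV.
V_out = 0 + 26121 × 5.49316e-05 V = 1.43487 V.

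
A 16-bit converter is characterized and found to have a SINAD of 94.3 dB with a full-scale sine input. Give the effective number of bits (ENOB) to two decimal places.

15.37 bits

ENOB = (SINAD − 1.76) / 6.02 = (94.3 − 1.76)/6.02 = 15.372.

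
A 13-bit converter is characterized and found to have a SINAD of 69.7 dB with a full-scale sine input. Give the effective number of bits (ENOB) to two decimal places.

ENOB = (SINAD − 1.76) / 6.02 = (69.7 − 1.76)/6.02 = 11.286.

11.29 bits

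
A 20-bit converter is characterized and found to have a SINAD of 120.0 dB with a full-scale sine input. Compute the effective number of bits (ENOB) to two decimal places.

19.64 bits

ENOB = (SINAD − 1.76) / 6.02 = (120.0 − 1.76)/6.02 = 19.641.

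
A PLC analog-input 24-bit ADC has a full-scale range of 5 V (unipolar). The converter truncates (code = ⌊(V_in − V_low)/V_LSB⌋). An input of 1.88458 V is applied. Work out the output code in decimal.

code 6323601

LSB = 5 V / 16777216 = 0.30 µV.
(V_in − V_low)/LSB = (1.88458 − 0) / 2.98023e-07 = 6323601.146.
So the output code is 6323601.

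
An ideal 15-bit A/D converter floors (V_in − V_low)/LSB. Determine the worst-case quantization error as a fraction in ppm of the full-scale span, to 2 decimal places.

30.52 ppm

Truncating → worst-case error = 1 LSB = V_FS/2^15, so 1e+06/32768 = 30.5176 ppm of full scale.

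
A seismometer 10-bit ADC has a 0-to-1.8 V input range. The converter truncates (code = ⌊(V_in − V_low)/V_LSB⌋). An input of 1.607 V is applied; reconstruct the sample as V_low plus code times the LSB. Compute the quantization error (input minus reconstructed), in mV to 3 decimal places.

0.359 mV

One LSB is 1.8 V / 1024 = 1.758 mV.
(1.607 − 0)/0.00175781 = 914.2044; ⌊·⌋ gives code 914.
Reconstructed: 1.6066406 V.
V_in − V_rec = 0.000359375 V = 0.359 mV.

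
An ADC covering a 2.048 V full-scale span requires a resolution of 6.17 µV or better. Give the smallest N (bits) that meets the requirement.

Number of steps required ≥ 2.048 V / 6.17 µV = 331928.69.
Need 2^N ≥ 331928.69; 2^18 = 262144, 2^19 = 524288.
Minimum N = 19.

19 bits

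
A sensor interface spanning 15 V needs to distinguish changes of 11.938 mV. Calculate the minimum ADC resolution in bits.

Number of steps required ≥ 15 V / 11.938 mV = 1256.49.
Need 2^N ≥ 1256.49; 2^10 = 1024, 2^11 = 2048.
Minimum N = 11.

11 bits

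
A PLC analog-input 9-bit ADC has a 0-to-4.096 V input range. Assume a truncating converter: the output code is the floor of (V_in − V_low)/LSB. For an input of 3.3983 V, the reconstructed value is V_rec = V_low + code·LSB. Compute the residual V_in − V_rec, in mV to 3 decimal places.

One LSB is 4.096 V / 512 = 8.000 mV.
(V_in − V_low)/LSB = (3.3983 − 0)/0.008 = 424.7875 → code 424 (floor).
V_rec = 0 + 424·0.008 = 3.392 V.
V_in − V_rec = 0.0063 V = 6.300 mV.

6.300 mV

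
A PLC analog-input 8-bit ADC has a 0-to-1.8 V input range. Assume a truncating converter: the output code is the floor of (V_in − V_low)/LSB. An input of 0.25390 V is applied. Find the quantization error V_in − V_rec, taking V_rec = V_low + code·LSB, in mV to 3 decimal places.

Step size: 1.8 V ÷ 2^8 = 7.031 mV.
(V_in − V_low)/LSB = (0.25390 − 0)/0.00703125 = 36.1102 → code 36 (floor).
V_rec = 0 + 36·0.00703125 = 0.253125 V.
Difference: 0.000775 V → 0.775 mV.

0.775 mV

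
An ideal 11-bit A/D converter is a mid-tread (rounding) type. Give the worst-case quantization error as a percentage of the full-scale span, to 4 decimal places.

Rounding → worst-case error = ½ LSB = V_FS/2^12, so 100/4096 = 0.0244141 % of full scale.

0.0244 %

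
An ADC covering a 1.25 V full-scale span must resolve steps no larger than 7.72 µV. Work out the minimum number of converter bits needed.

Number of steps required ≥ 1.25 V / 7.72 µV = 161917.10.
Need 2^N ≥ 161917.10; 2^17 = 131072, 2^18 = 262144.
Minimum N = 18.

18 bits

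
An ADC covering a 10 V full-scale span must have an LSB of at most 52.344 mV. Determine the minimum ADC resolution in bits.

Number of steps required ≥ 10 V / 52.344 mV = 191.04.
Need 2^N ≥ 191.04; 2^7 = 128, 2^8 = 256.
Minimum N = 8.

8 bits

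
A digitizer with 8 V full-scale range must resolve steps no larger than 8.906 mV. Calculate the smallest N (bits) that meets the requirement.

10 bits

Number of steps required ≥ 8 V / 8.906 mV = 898.27.
Need 2^N ≥ 898.27; 2^9 = 512, 2^10 = 1024.
Minimum N = 10.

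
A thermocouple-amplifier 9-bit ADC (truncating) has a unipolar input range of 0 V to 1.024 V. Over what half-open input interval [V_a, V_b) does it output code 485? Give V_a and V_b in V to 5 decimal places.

[0.97000 V, 0.97200 V)

LSB = 1.024/2^9 = 2.000 mV.
V_a = V_low + 485·LSB = 0.97 V; V_b = V_low + 486·LSB = 0.972 V.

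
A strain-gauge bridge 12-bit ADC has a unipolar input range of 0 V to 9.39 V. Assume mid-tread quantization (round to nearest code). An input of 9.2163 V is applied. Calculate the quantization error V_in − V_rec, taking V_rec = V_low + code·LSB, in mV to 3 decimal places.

0.529 mV

LSB = 9.39/2^12 = 2.292 mV.
(9.2163 − 0)/0.00229248 = 4020.2305; round gives code 4020.
Reconstructed: 9.2157715 V.
Error = 9.2163 − 9.2157715 = 0.000528516 V = 0.529 mV.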